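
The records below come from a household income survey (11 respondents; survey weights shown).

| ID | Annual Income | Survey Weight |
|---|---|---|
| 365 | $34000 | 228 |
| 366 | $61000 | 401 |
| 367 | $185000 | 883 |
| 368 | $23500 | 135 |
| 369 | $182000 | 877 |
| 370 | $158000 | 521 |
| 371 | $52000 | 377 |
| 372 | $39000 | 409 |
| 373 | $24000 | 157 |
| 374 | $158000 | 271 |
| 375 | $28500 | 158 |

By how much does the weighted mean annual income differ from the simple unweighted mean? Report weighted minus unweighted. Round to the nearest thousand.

Unweighted sum = 34000 + 61000 + 185000 + 23500 + 182000 + 158000 + 52000 + 39000 + 24000 + 158000 + 28500 = 945000
Unweighted mean = 945000 / 11 = 85909.091
Weighted sum = 34000×228 + 61000×401 + 185000×883 + 23500×135 + 182000×877 + 158000×521 + 52000×377 + 39000×409 + 24000×157 + 158000×271 + 28500×158
  = 7752000 + 24461000 + 163355000 + 3172500 + 159614000 + 82318000 + 19604000 + 15951000 + 3768000 + 42818000 + 4503000 = 527316500
Sum of weights = 4417
Weighted mean = 527316500 / 4417 = 119383.41
Difference (weighted minus unweighted) = 33474.314

33000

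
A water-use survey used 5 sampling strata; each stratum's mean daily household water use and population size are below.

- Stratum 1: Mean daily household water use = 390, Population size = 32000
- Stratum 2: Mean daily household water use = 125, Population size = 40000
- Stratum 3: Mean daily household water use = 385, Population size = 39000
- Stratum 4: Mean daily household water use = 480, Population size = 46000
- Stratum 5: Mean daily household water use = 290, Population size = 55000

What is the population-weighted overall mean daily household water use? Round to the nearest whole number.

Σ Nₕ·x̄ₕ = 390×32000 + 125×40000 + 385×39000 + 480×46000 + 290×55000
  = 12480000 + 5000000 + 15015000 + 22080000 + 15950000 = 70525000
Σ Nₕ = 32000 + 40000 + 39000 + 46000 + 55000 = 212000
Overall mean = 70525000 / 212000 = 332.66509

333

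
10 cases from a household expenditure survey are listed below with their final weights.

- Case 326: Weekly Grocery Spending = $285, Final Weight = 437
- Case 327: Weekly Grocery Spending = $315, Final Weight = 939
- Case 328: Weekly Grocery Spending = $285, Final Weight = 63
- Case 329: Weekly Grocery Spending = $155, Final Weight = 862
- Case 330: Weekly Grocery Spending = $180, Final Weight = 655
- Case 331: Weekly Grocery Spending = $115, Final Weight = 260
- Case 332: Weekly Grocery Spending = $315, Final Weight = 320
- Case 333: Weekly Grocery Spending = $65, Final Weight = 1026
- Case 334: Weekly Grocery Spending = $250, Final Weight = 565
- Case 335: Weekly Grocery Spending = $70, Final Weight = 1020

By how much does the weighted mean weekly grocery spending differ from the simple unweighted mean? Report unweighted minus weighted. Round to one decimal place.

24.6

Unweighted sum = 285 + 315 + 285 + 155 + 180 + 115 + 315 + 65 + 250 + 70 = 2035
Unweighted mean = 2035 / 10 = 203.5
Weighted sum = 285×437 + 315×939 + 285×63 + 155×862 + 180×655 + 115×260 + 315×320 + 65×1026 + 250×565 + 70×1020
  = 124545 + 295785 + 17955 + 133610 + 117900 + 29900 + 100800 + 66690 + 141250 + 71400 = 1099835
Sum of weights = 437 + 939 + 63 + 862 + 655 + 260 + 320 + 1026 + 565 + 1020 = 6147
Weighted mean = 1099835 / 6147 = 178.92224
Difference (unweighted minus weighted) = 24.577762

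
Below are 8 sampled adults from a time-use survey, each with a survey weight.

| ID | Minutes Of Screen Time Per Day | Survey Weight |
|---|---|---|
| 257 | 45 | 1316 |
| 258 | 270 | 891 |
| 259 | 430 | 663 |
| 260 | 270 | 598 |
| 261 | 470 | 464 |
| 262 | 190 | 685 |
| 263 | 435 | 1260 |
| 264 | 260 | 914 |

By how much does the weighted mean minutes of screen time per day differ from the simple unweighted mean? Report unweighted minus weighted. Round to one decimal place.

19.4

Unweighted sum = 45 + 270 + 430 + 270 + 470 + 190 + 435 + 260 = 2370
Unweighted mean = 2370 / 8 = 296.25
Weighted sum = 45×1316 + 270×891 + 430×663 + 270×598 + 470×464 + 190×685 + 435×1260 + 260×914
  = 1880310
Sum of weights = 1316 + 891 + 663 + 598 + 464 + 685 + 1260 + 914 = 6791
Weighted mean = 1880310 / 6791 = 276.88264
Difference (unweighted minus weighted) = 19.367361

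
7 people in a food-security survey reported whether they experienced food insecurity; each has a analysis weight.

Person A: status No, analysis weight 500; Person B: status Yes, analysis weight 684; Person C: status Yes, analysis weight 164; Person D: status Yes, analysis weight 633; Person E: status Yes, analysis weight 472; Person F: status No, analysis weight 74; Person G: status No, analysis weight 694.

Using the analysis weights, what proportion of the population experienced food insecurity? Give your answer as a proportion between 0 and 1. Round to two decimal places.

Sum of weights for 'Yes' = 684 + 164 + 633 + 472 = 1953
Total weight = 500 + 684 + 164 + 633 + 472 + 74 + 694 = 3221
Weighted proportion = 1953 / 3221 = 0.60633344

0.61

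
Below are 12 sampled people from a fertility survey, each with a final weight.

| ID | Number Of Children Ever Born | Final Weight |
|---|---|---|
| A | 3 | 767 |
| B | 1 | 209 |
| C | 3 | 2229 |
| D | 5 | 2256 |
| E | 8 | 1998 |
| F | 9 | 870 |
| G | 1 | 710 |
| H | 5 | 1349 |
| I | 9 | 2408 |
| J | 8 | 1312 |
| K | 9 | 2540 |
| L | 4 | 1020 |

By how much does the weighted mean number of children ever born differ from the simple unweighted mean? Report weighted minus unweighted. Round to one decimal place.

0.9

Unweighted sum = 3 + 1 + 3 + 5 + 8 + 9 + 1 + 5 + 9 + 8 + 9 + 4 = 65
Unweighted mean = 65 / 12 = 5.4166667
Weighted sum = 3×767 + 1×209 + 3×2229 + 5×2256 + 8×1998 + 9×870 + 1×710 + 5×1349 + 9×2408 + 8×1312 + 9×2540 + 4×1020
  = 2301 + 209 + 6687 + 11280 + 15984 + 7830 + 710 + 6745 + 21672 + 10496 + 22860 + 4080 = 110854
Sum of weights = 767 + 209 + 2229 + 2256 + 1998 + 870 + 710 + 1349 + 2408 + 1312 + 2540 + 1020 = 17668
Weighted mean = 110854 / 17668 = 6.2742812
Difference (weighted minus unweighted) = 0.85761452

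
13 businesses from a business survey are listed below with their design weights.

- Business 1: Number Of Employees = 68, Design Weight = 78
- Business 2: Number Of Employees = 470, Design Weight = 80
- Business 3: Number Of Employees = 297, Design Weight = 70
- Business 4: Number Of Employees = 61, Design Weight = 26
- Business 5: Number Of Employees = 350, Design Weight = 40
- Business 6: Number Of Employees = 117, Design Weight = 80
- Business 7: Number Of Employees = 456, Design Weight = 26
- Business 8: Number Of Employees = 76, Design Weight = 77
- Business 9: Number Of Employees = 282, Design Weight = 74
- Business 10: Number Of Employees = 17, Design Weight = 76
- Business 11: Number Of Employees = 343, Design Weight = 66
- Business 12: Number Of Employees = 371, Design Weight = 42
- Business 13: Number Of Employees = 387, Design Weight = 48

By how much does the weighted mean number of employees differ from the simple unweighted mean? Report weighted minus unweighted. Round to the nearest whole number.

Unweighted sum = 3295
Unweighted mean = 3295 / 13 = 253.46154
Weighted sum = 185304
Sum of weights = 783
Weighted mean = 185304 / 783 = 236.659
Difference (weighted minus unweighted) = -16.802535

-17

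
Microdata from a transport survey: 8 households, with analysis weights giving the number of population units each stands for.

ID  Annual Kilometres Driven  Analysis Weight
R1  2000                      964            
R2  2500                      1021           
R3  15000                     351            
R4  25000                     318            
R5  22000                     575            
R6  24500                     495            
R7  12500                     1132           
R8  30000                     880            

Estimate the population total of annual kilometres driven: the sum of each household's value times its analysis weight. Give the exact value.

83023000

Weighted total = 2000×964 + 2500×1021 + 15000×351 + 25000×318 + 22000×575 + 24500×495 + 12500×1132 + 30000×880
  = 1928000 + 2552500 + 5265000 + 7950000 + 12650000 + 12127500 + 14150000 + 26400000 = 83023000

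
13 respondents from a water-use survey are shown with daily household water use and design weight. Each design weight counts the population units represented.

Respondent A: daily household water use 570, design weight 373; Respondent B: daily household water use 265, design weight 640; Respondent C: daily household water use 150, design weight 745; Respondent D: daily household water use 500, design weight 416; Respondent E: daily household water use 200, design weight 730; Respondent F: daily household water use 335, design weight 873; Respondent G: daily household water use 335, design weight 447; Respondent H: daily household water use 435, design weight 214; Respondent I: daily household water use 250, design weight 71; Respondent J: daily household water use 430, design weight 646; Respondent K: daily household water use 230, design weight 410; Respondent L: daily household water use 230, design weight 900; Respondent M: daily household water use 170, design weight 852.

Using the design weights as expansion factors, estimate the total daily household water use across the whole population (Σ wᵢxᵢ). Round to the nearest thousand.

Weighted total = 2124920

2125000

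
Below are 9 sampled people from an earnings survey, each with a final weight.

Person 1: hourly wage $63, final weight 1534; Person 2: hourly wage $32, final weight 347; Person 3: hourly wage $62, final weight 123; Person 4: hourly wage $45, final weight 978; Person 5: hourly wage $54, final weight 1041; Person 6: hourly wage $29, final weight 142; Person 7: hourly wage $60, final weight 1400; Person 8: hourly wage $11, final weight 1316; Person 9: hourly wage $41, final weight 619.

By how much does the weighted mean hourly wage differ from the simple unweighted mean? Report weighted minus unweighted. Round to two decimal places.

Unweighted sum = 63 + 32 + 62 + 45 + 54 + 29 + 60 + 11 + 41 = 397
Unweighted mean = 397 / 9 = 44.111111
Weighted sum = 63×1534 + 32×347 + 62×123 + 45×978 + 54×1041 + 29×142 + 60×1400 + 11×1316 + 41×619
  = 96642 + 11104 + 7626 + 44010 + 56214 + 4118 + 84000 + 14476 + 25379 = 343569
Sum of weights = 1534 + 347 + 123 + 978 + 1041 + 142 + 1400 + 1316 + 619 = 7500
Weighted mean = 343569 / 7500 = 45.8092
Difference (weighted minus unweighted) = 1.6980889

1.70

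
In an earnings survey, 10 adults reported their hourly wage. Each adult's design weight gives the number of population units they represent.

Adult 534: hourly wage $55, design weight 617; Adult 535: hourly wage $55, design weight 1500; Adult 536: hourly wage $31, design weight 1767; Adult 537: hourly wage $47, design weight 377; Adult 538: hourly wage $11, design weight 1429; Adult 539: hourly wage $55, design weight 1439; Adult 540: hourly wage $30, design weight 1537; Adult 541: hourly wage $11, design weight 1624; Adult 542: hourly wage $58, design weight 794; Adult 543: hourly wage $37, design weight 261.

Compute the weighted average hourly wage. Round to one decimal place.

35.6

Weighted sum = 55×617 + 55×1500 + 31×1767 + 47×377 + 11×1429 + 55×1439 + 30×1537 + 11×1624 + 58×794 + 37×261
  = 33935 + 82500 + 54777 + 17719 + 15719 + 79145 + 46110 + 17864 + 46052 + 9657 = 403478
Sum of weights = 617 + 1500 + 1767 + 377 + 1429 + 1439 + 1537 + 1624 + 794 + 261 = 11345
Weighted mean = 403478 / 11345 = 35.56439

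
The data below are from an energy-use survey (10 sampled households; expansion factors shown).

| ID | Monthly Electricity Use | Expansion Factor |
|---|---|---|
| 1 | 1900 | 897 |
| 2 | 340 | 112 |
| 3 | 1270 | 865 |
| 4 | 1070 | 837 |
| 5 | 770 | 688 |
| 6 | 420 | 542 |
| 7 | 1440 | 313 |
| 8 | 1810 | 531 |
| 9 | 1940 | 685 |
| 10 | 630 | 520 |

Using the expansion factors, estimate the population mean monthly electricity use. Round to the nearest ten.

1260

Weighted sum = 1900×897 + 340×112 + 1270×865 + 1070×837 + 770×688 + 420×542 + 1440×313 + 1810×531 + 1940×685 + 630×520
  = 1704300 + 38080 + 1098550 + 895590 + 529760 + 227640 + 450720 + 961110 + 1328900 + 327600 = 7562250
Sum of weights = 897 + 112 + 865 + 837 + 688 + 542 + 313 + 531 + 685 + 520 = 5990
Weighted mean = 7562250 / 5990 = 1262.4791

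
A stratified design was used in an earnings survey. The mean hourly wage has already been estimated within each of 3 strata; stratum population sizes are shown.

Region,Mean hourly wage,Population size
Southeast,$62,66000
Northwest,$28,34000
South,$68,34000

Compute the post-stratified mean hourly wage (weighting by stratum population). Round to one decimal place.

Σ Nₕ·x̄ₕ = 7356000
Σ Nₕ = 66000 + 34000 + 34000 = 134000
Overall mean = 7356000 / 134000 = 54.895522

54.9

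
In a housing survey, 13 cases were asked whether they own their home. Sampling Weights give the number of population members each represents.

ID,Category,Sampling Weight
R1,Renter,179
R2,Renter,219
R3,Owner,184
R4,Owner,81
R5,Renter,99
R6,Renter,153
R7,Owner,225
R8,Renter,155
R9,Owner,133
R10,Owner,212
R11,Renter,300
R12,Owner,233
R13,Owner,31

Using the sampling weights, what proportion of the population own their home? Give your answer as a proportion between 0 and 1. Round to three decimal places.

0.499

Sum of weights for 'Owner' = 184 + 81 + 225 + 133 + 212 + 233 + 31 = 1099
Total weight = 2204
Weighted proportion = 1099 / 2204 = 0.49863884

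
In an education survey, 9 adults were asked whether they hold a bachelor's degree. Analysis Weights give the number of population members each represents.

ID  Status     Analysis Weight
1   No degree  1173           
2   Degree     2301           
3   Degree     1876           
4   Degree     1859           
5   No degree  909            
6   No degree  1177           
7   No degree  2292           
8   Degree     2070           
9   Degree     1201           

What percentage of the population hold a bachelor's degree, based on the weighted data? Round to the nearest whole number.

63

Sum of weights for 'Degree' = 2301 + 1876 + 1859 + 2070 + 1201 = 9307
Total weight = 14858
Weighted proportion = 9307 / 14858 = 0.62639655 → 62.639655%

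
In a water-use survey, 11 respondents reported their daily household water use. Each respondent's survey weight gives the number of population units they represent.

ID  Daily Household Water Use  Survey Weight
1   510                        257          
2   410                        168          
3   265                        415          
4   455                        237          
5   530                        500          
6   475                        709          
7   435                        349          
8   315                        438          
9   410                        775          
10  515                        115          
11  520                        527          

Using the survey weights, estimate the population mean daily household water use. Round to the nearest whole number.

Weighted sum = 510×257 + 410×168 + 265×415 + 455×237 + 530×500 + 475×709 + 435×349 + 315×438 + 410×775 + 515×115 + 520×527
  = 131070 + 68880 + 109975 + 107835 + 265000 + 336775 + 151815 + 137970 + 317750 + 59225 + 274040 = 1960335
Sum of weights = 257 + 168 + 415 + 237 + 500 + 709 + 349 + 438 + 775 + 115 + 527 = 4490
Weighted mean = 1960335 / 4490 = 436.60022

437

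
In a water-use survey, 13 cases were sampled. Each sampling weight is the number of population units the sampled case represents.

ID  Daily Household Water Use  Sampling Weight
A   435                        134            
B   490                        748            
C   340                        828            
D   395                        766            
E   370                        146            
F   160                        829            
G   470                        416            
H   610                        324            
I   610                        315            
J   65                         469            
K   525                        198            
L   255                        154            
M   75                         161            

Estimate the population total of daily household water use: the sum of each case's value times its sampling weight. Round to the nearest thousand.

1967000

Weighted total = 1966650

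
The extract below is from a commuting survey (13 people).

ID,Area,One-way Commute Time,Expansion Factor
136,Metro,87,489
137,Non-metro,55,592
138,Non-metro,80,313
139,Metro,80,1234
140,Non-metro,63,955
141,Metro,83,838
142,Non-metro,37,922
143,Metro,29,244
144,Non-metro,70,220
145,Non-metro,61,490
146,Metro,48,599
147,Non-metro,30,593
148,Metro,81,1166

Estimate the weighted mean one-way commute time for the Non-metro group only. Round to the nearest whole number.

Non-metro rows: 137, 138, 140, 142, 144, 145, 147
Weighted sum = 55×592 + 80×313 + 63×955 + 37×922 + 70×220 + 61×490 + 30×593
  = 32560 + 25040 + 60165 + 34114 + 15400 + 29890 + 17790 = 214959
Sum of weights = 592 + 313 + 955 + 922 + 220 + 490 + 593 = 4085
Weighted mean = 214959 / 4085 = 52.621542

53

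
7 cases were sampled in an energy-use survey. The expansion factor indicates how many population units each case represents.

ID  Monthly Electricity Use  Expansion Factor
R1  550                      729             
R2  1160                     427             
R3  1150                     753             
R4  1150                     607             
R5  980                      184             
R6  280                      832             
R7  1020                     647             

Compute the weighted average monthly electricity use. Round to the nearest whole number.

846

Weighted sum = 550×729 + 1160×427 + 1150×753 + 1150×607 + 980×184 + 280×832 + 1020×647
  = 400950 + 495320 + 865950 + 698050 + 180320 + 232960 + 659940 = 3533490
Sum of weights = 4179
Weighted mean = 3533490 / 4179 = 845.53482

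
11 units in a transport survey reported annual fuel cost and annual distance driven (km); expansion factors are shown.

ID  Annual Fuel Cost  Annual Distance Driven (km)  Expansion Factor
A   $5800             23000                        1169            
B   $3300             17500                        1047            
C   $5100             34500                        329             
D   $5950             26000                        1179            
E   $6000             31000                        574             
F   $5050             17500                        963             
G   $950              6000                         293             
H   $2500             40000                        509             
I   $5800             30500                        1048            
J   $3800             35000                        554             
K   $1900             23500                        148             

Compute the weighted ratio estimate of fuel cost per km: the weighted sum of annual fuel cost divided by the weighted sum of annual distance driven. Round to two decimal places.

0.19

Σ wᵢ·y = 5800×1169 + 3300×1047 + 5100×329 + 5950×1179 + 6000×574 + 5050×963 + 950×293 + 2500×509 + 5800×1048 + 3800×554 + 1900×148
  = 6780200 + 3455100 + 1677900 + 7015050 + 3444000 + 4863150 + 278350 + 1272500 + 6078400 + 2105200 + 281200 = 37251050
Σ wᵢ·x = 23000×1169 + 17500×1047 + 34500×329 + 26000×1179 + 31000×574 + 17500×963 + 6000×293 + 40000×509 + 30500×1048 + 35000×554 + 23500×148
  = 198810500
Ratio = 37251050 / 198810500 = 0.18736963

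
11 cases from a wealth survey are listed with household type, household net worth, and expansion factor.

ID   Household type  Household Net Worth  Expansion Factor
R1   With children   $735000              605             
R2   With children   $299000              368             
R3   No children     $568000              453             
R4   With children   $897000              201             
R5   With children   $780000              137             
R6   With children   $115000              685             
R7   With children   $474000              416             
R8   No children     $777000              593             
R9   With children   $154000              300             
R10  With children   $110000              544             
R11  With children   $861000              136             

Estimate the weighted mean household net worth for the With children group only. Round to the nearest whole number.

With children rows: R1, R2, R4, R5, R6, R7, R9, R10, R11
Weighted sum = 735000×605 + 299000×368 + 897000×201 + 780000×137 + 115000×685 + 474000×416 + 154000×300 + 110000×544 + 861000×136
  = 444675000 + 110032000 + 180297000 + 106860000 + 78775000 + 197184000 + 46200000 + 59840000 + 117096000 = 1340959000
Sum of weights = 605 + 368 + 201 + 137 + 685 + 416 + 300 + 544 + 136 = 3392
Weighted mean = 1340959000 / 3392 = 395329.89

395330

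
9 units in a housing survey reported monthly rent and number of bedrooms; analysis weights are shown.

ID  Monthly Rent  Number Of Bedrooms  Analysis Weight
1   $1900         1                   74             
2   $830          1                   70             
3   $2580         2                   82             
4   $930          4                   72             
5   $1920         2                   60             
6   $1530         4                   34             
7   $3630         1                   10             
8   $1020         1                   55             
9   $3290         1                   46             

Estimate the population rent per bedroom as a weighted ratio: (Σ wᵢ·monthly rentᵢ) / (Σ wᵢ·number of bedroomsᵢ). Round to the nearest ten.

Σ wᵢ·y = 1900×74 + 830×70 + 2580×82 + 930×72 + 1920×60 + 1530×34 + 3630×10 + 1020×55 + 3290×46
  = 140600 + 58100 + 211560 + 66960 + 115200 + 52020 + 36300 + 56100 + 151340 = 888180
Σ wᵢ·x = 963
Ratio = 888180 / 963 = 922.3053

920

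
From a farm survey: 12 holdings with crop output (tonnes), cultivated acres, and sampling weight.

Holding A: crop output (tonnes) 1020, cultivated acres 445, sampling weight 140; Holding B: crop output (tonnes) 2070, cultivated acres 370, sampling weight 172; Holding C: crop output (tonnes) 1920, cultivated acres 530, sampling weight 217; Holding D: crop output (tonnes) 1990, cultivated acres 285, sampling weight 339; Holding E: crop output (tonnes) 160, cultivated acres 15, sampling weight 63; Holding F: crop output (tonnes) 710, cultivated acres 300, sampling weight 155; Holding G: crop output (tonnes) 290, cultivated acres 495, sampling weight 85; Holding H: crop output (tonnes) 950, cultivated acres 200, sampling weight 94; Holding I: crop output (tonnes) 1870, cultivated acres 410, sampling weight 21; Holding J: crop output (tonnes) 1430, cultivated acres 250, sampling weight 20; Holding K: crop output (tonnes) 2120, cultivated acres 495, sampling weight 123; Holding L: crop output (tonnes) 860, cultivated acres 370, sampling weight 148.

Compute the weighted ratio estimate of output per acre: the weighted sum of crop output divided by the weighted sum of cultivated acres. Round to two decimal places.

Σ wᵢ·y = 1020×140 + 2070×172 + 1920×217 + 1990×339 + 160×63 + 710×155 + 290×85 + 950×94 + 1870×21 + 1430×20 + 2120×123 + 860×148
  = 142800 + 356040 + 416640 + 674610 + 10080 + 110050 + 24650 + 89300 + 39270 + 28600 + 260760 + 127280 = 2280080
Σ wᵢ·x = 445×140 + 370×172 + 530×217 + 285×339 + 15×63 + 300×155 + 495×85 + 200×94 + 410×21 + 250×20 + 495×123 + 370×148
  = 62300 + 63640 + 115010 + 96615 + 945 + 46500 + 42075 + 18800 + 8610 + 5000 + 60885 + 54760 = 575140
Ratio = 2280080 / 575140 = 3.9643913

3.96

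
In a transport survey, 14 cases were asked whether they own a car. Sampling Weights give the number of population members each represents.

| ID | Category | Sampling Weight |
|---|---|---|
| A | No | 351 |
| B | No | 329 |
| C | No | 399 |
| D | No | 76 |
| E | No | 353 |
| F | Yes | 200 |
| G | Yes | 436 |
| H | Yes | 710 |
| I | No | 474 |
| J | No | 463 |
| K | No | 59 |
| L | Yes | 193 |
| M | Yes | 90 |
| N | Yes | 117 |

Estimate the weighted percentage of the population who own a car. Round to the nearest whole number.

Sum of weights for 'Yes' = 200 + 436 + 710 + 193 + 90 + 117 = 1746
Total weight = 4250
Weighted proportion = 1746 / 4250 = 0.41082353 → 41.082353%

41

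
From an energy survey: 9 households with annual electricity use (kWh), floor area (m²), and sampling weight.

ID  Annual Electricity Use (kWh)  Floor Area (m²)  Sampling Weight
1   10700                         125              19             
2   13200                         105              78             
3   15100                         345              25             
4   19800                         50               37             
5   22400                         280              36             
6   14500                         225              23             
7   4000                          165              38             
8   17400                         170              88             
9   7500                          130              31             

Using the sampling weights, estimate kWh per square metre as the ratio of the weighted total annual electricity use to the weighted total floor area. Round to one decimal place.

Σ wᵢ·y = 10700×19 + 13200×78 + 15100×25 + 19800×37 + 22400×36 + 14500×23 + 4000×38 + 17400×88 + 7500×31
  = 203300 + 1029600 + 377500 + 732600 + 806400 + 333500 + 152000 + 1531200 + 232500 = 5398600
Σ wᵢ·x = 61555
Ratio = 5398600 / 61555 = 87.70368

87.7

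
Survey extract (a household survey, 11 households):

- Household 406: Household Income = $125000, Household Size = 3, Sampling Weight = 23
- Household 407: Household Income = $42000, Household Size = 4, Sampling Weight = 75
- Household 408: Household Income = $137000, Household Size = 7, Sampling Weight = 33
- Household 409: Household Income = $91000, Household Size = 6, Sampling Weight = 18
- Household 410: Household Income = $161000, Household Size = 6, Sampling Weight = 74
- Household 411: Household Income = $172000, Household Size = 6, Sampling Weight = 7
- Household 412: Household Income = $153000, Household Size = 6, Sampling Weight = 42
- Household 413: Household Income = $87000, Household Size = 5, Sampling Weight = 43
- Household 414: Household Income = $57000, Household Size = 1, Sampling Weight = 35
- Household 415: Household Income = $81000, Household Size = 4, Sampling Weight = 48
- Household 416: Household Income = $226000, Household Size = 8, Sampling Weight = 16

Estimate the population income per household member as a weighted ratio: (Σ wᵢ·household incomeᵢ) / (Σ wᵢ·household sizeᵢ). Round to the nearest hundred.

22300

Σ wᵢ·y = 44968000
Σ wᵢ·x = 3×23 + 4×75 + 7×33 + 6×18 + 6×74 + 6×7 + 6×42 + 5×43 + 1×35 + 4×48 + 8×16
  = 69 + 300 + 231 + 108 + 444 + 42 + 252 + 215 + 35 + 192 + 128 = 2016
Ratio = 44968000 / 2016 = 22305.556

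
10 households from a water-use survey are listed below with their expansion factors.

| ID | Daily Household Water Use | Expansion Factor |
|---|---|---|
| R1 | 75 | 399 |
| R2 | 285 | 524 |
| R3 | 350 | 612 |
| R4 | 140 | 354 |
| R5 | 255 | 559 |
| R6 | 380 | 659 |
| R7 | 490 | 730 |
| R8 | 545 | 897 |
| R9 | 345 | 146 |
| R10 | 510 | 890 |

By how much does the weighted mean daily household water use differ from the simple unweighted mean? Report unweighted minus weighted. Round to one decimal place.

Unweighted sum = 75 + 285 + 350 + 140 + 255 + 380 + 490 + 545 + 345 + 510 = 3375
Unweighted mean = 3375 / 10 = 337.5
Weighted sum = 75×399 + 285×524 + 350×612 + 140×354 + 255×559 + 380×659 + 490×730 + 545×897 + 345×146 + 510×890
  = 2186825
Sum of weights = 399 + 524 + 612 + 354 + 559 + 659 + 730 + 897 + 146 + 890 = 5770
Weighted mean = 2186825 / 5770 = 378.99913
Difference (unweighted minus weighted) = -41.499133

-41.5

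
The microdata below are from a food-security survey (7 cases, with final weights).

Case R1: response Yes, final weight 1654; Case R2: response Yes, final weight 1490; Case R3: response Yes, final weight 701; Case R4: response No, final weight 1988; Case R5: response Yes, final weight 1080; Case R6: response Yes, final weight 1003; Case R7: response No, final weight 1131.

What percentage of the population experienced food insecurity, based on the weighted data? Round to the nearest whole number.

Sum of weights for 'Yes' = 1654 + 1490 + 701 + 1080 + 1003 = 5928
Total weight = 1654 + 1490 + 701 + 1988 + 1080 + 1003 + 1131 = 9047
Weighted proportion = 5928 / 9047 = 0.65524483 → 65.524483%

66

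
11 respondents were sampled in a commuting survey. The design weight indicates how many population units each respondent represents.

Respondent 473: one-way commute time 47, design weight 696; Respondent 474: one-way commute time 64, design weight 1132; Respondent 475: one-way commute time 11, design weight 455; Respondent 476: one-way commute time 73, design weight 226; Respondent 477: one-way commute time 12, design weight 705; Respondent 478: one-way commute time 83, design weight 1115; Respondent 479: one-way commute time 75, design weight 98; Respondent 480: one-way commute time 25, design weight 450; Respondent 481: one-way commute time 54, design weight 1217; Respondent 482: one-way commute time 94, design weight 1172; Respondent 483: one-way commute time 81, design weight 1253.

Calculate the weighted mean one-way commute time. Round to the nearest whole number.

Weighted sum = 47×696 + 64×1132 + 11×455 + 73×226 + 12×705 + 83×1115 + 75×98 + 25×450 + 54×1217 + 94×1172 + 81×1253
  = 523647
Sum of weights = 8519
Weighted mean = 523647 / 8519 = 61.46813

61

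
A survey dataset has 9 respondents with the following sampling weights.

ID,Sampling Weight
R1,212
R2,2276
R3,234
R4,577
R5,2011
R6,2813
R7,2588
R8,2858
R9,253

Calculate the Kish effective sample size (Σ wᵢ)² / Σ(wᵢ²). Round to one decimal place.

Σ wᵢ = 212 + 2276 + 234 + 577 + 2011 + 2813 + 2588 + 2858 + 253 = 13822
Σ wᵢ² = 44944 + 5180176 + 54756 + 332929 + 4044121 + 7912969 + 6697744 + 8168164 + 64009 = 32499812
n_eff = 13822² / 32499812 = 191047684 / 32499812 = 5.8784243

5.9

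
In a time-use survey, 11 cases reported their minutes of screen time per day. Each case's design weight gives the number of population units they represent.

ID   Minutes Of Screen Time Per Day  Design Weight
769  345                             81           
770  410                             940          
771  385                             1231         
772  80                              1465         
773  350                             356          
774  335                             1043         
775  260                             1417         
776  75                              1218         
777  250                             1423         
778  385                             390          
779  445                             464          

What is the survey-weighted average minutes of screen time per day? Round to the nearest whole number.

Weighted sum = 345×81 + 410×940 + 385×1231 + 80×1465 + 350×356 + 335×1043 + 260×1417 + 75×1218 + 250×1423 + 385×390 + 445×464
  = 27945 + 385400 + 473935 + 117200 + 124600 + 349405 + 368420 + 91350 + 355750 + 150150 + 206480 = 2650635
Sum of weights = 81 + 940 + 1231 + 1465 + 356 + 1043 + 1417 + 1218 + 1423 + 390 + 464 = 10028
Weighted mean = 2650635 / 10028 = 264.32339

264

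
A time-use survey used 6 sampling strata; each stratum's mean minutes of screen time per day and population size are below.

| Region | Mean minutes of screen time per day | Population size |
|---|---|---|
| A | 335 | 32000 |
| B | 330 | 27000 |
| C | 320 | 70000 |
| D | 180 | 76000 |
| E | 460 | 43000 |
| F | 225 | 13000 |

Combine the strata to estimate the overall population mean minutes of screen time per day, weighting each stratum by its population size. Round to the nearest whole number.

300

Σ Nₕ·x̄ₕ = 335×32000 + 330×27000 + 320×70000 + 180×76000 + 460×43000 + 225×13000
  = 78415000
Σ Nₕ = 32000 + 27000 + 70000 + 76000 + 43000 + 13000 = 261000
Overall mean = 78415000 / 261000 = 300.44061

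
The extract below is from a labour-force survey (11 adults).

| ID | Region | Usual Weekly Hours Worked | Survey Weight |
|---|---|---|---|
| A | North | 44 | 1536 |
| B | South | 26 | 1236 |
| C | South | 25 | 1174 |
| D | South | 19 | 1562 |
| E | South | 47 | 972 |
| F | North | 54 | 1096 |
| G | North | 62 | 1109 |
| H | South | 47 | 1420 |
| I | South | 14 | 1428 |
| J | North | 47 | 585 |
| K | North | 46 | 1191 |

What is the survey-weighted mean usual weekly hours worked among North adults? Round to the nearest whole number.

50

North rows: A, F, G, J, K
Weighted sum = 44×1536 + 54×1096 + 62×1109 + 47×585 + 46×1191
  = 67584 + 59184 + 68758 + 27495 + 54786 = 277807
Sum of weights = 1536 + 1096 + 1109 + 585 + 1191 = 5517
Weighted mean = 277807 / 5517 = 50.354722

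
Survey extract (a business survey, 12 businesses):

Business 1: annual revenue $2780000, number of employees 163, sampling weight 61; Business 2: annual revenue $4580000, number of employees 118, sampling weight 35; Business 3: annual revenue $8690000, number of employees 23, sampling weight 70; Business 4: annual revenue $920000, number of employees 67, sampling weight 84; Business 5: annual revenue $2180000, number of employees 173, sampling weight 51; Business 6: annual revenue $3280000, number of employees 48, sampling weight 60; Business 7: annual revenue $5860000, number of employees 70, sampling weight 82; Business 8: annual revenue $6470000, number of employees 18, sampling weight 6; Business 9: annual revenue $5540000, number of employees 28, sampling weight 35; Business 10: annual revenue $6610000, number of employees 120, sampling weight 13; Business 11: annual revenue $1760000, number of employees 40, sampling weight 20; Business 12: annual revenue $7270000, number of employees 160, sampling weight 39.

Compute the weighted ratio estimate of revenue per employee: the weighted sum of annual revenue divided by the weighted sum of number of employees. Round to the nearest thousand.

50000

Σ wᵢ·y = 2780000×61 + 4580000×35 + 8690000×70 + 920000×84 + 2180000×51 + 3280000×60 + 5860000×82 + 6470000×6 + 5540000×35 + 6610000×13 + 1760000×20 + 7270000×39
  = 169580000 + 160300000 + 608300000 + 77280000 + 111180000 + 196800000 + 480520000 + 38820000 + 193900000 + 85930000 + 35200000 + 283530000 = 2441340000
Σ wᵢ·x = 163×61 + 118×35 + 23×70 + 67×84 + 173×51 + 48×60 + 70×82 + 18×6 + 28×35 + 120×13 + 40×20 + 160×39
  = 9943 + 4130 + 1610 + 5628 + 8823 + 2880 + 5740 + 108 + 980 + 1560 + 800 + 6240 = 48442
Ratio = 2441340000 / 48442 = 50397.176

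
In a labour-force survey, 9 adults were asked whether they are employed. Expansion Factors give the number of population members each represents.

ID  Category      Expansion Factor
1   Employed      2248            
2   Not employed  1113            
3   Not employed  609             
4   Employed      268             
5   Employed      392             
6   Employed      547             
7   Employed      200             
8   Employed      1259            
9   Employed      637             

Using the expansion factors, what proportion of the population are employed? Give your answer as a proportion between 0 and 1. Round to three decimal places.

0.763

Sum of weights for 'Employed' = 2248 + 268 + 392 + 547 + 200 + 1259 + 637 = 5551
Total weight = 2248 + 1113 + 609 + 268 + 392 + 547 + 200 + 1259 + 637 = 7273
Weighted proportion = 5551 / 7273 = 0.76323388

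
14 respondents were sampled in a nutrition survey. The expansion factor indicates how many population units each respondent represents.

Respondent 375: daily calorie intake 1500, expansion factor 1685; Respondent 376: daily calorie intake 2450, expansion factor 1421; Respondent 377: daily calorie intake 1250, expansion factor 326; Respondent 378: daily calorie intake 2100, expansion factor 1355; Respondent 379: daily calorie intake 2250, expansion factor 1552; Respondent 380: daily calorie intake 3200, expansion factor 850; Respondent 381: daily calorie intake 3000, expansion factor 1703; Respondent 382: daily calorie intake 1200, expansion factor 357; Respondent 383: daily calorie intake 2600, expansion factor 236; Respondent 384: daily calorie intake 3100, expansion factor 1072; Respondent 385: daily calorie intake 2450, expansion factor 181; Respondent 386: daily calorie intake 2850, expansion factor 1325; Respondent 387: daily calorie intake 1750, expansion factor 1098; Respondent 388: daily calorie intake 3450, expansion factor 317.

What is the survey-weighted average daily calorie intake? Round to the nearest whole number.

2388

Weighted sum = 32183000
Sum of weights = 13478
Weighted mean = 32183000 / 13478 = 2387.8172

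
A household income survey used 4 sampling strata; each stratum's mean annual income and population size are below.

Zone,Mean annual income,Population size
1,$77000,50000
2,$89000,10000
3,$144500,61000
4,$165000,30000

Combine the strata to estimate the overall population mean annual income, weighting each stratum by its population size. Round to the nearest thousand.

123000

Σ Nₕ·x̄ₕ = 77000×50000 + 89000×10000 + 144500×61000 + 165000×30000
  = 18504500000
Σ Nₕ = 50000 + 10000 + 61000 + 30000 = 151000
Overall mean = 18504500000 / 151000 = 122546.36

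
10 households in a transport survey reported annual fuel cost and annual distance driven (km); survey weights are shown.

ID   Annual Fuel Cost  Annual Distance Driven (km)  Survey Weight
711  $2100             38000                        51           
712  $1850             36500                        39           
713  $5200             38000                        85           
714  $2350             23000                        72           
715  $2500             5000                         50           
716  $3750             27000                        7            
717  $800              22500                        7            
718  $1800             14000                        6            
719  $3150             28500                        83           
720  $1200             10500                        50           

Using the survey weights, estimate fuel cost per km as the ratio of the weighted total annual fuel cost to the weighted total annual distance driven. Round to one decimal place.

0.1

Σ wᵢ·y = 1279550
Σ wᵢ·x = 11818500
Ratio = 1279550 / 11818500 = 0.1082667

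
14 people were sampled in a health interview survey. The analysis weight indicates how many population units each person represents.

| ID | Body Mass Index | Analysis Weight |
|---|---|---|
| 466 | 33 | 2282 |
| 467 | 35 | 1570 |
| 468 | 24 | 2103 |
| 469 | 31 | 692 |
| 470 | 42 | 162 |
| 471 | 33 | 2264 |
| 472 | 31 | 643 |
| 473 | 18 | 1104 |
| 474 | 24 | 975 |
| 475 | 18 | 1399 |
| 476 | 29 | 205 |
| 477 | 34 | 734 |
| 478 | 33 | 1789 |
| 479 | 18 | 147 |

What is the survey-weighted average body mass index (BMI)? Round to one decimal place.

28.9

Weighted sum = 464667
Sum of weights = 16069
Weighted mean = 464667 / 16069 = 28.916983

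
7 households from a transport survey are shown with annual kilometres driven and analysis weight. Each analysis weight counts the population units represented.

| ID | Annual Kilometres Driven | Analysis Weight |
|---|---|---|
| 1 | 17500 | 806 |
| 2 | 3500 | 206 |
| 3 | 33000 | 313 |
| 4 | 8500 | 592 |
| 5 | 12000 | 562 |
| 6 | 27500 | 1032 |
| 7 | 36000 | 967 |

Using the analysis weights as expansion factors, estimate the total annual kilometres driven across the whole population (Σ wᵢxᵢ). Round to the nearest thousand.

100123000

Weighted total = 100123000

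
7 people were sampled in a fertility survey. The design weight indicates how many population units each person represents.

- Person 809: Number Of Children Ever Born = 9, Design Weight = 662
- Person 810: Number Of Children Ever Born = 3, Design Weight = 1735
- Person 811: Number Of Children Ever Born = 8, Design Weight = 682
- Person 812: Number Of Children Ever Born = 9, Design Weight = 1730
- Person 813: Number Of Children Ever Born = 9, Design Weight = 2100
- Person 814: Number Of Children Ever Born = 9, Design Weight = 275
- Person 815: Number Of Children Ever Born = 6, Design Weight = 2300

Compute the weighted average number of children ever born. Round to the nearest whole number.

7

Weighted sum = 67364
Sum of weights = 9484
Weighted mean = 67364 / 9484 = 7.1029102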